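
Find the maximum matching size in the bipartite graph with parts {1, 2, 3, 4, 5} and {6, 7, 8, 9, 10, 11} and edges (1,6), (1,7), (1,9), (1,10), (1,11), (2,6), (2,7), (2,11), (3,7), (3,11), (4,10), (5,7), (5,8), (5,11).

Step 1: List the neighbors of each left vertex:
  1: 6, 7, 9, 10, 11
  2: 6, 7, 11
  3: 7, 11
  4: 10
  5: 7, 8, 11

Step 2: Greedily match left vertices, then look for augmenting paths:
  Match 1 -- 6
  Match 2 -- 7
  Match 3 -- 11
  Match 4 -- 10
  Match 5 -- 8
  No augmenting path remains.

Step 3: Verify this is maximum:
  Matching size 5 = min(|L|, |R|) = min(5, 6), which is an upper bound, so this matching is maximum.

Maximum matching: {(1,6), (2,7), (3,11), (4,10), (5,8)}
Size: 5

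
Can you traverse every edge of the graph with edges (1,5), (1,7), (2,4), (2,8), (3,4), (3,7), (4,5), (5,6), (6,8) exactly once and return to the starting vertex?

Step 1: Find the degree of each vertex:
  deg(1) = 2
  deg(2) = 2
  deg(3) = 2
  deg(4) = 3
  deg(5) = 3
  deg(6) = 2
  deg(7) = 2
  deg(8) = 2

Step 2: Count vertices with odd degree:
  Odd-degree vertices: 4, 5 (2 total)

Step 3: Apply Euler's theorem:
  - Eulerian circuit exists iff graph is connected and all vertices have even degree
  - Eulerian path exists iff graph is connected and has 0 or 2 odd-degree vertices

Graph is connected with exactly 2 odd-degree vertices (4, 5).
Eulerian path exists (starting and ending at the odd-degree vertices), but no Eulerian circuit.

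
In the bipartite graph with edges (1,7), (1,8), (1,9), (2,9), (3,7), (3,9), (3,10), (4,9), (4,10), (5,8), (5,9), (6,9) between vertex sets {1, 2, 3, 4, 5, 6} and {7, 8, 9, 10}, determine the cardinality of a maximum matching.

Step 1: List the neighbors of each left vertex:
  1: 7, 8, 9
  2: 9
  3: 7, 9, 10
  4: 9, 10
  5: 8, 9
  6: 9

Step 2: Greedily match left vertices, then look for augmenting paths:
  Match 1 -- 7
  Match 2 -- 9
  Match 3 -- 10
  Match 5 -- 8
  No augmenting path remains.

Step 3: Verify this is maximum:
  Matching size 4 = min(|L|, |R|) = min(6, 4), which is an upper bound, so this matching is maximum.

Maximum matching: {(1,7), (2,9), (3,10), (5,8)}
Size: 4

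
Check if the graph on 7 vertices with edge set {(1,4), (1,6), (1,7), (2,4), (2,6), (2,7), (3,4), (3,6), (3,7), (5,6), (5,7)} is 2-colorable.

Step 1: Attempt 2-coloring using BFS:
  Start at vertex 1, assign color 0
  Color vertex 4 with color 1 (neighbor of 1)
  Color vertex 6 with color 1 (neighbor of 1)
  Color vertex 7 with color 1 (neighbor of 1)
  Color vertex 2 with color 0 (neighbor of 4)
  Color vertex 3 with color 0 (neighbor of 4)
  Color vertex 5 with color 0 (neighbor of 6)

Step 2: 2-coloring succeeded. No conflicts found.
  Set A (color 0): {1, 2, 3, 5}
  Set B (color 1): {4, 6, 7}

The graph is bipartite with partition {1, 2, 3, 5}, {4, 6, 7}.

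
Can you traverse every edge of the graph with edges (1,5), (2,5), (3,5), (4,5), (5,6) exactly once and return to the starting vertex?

Step 1: Find the degree of each vertex:
  deg(1) = 1
  deg(2) = 1
  deg(3) = 1
  deg(4) = 1
  deg(5) = 5
  deg(6) = 1

Step 2: Count vertices with odd degree:
  Odd-degree vertices: 1, 2, 3, 4, 5, 6 (6 total)

Step 3: Apply Euler's theorem:
  - Eulerian circuit exists iff graph is connected and all vertices have even degree
  - Eulerian path exists iff graph is connected and has 0 or 2 odd-degree vertices

Graph has 6 odd-degree vertices (need 0 or 2).
Neither Eulerian path nor Eulerian circuit exists.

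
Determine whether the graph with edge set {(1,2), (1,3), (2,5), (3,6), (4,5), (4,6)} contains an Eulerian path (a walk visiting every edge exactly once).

Step 1: Find the degree of each vertex:
  deg(1) = 2
  deg(2) = 2
  deg(3) = 2
  deg(4) = 2
  deg(5) = 2
  deg(6) = 2

Step 2: Count vertices with odd degree:
  All vertices have even degree (0 odd-degree vertices)

Step 3: Apply Euler's theorem:
  - Eulerian circuit exists iff graph is connected and all vertices have even degree
  - Eulerian path exists iff graph is connected and has 0 or 2 odd-degree vertices

Graph is connected with 0 odd-degree vertices.
Both Eulerian circuit and Eulerian path exist.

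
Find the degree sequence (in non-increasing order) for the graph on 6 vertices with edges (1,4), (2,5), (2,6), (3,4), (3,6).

Step 1: Count edges incident to each vertex:
  deg(1) = 1 (neighbors: 4)
  deg(2) = 2 (neighbors: 5, 6)
  deg(3) = 2 (neighbors: 4, 6)
  deg(4) = 2 (neighbors: 1, 3)
  deg(5) = 1 (neighbors: 2)
  deg(6) = 2 (neighbors: 2, 3)

Step 2: Sort degrees in non-increasing order:
  Degrees: [1, 2, 2, 2, 1, 2] -> sorted: [2, 2, 2, 2, 1, 1]

Degree sequence: [2, 2, 2, 2, 1, 1]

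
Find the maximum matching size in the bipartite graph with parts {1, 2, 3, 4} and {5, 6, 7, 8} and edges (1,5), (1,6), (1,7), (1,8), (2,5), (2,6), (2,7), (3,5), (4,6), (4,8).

Step 1: List the neighbors of each left vertex:
  1: 5, 6, 7, 8
  2: 5, 6, 7
  3: 5
  4: 6, 8

Step 2: Greedily match left vertices, then look for augmenting paths:
  Match 1 -- 7
  Match 2 -- 6
  Match 3 -- 5
  Match 4 -- 8
  No augmenting path remains.

Step 3: Verify this is maximum:
  Matching size 4 = min(|L|, |R|) = min(4, 4), which is an upper bound, so this matching is maximum.

Maximum matching: {(1,7), (2,6), (3,5), (4,8)}
Size: 4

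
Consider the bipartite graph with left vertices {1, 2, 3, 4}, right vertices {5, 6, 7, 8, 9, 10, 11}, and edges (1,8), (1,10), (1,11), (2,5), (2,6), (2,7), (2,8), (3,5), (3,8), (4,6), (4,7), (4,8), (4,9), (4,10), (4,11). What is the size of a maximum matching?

Step 1: List the neighbors of each left vertex:
  1: 8, 10, 11
  2: 5, 6, 7, 8
  3: 5, 8
  4: 6, 7, 8, 9, 10, 11

Step 2: Greedily match left vertices, then look for augmenting paths:
  Match 1 -- 8
  Match 2 -- 7
  Match 3 -- 5
  Match 4 -- 6
  No augmenting path remains.

Step 3: Verify this is maximum:
  Matching size 4 = min(|L|, |R|) = min(4, 7), which is an upper bound, so this matching is maximum.

Maximum matching: {(1,8), (2,7), (3,5), (4,6)}
Size: 4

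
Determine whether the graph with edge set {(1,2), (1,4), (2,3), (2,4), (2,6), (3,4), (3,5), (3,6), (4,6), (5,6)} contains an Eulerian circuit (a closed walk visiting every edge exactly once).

Step 1: Find the degree of each vertex:
  deg(1) = 2
  deg(2) = 4
  deg(3) = 4
  deg(4) = 4
  deg(5) = 2
  deg(6) = 4

Step 2: Count vertices with odd degree:
  All vertices have even degree (0 odd-degree vertices)

Step 3: Apply Euler's theorem:
  - Eulerian circuit exists iff graph is connected and all vertices have even degree
  - Eulerian path exists iff graph is connected and has 0 or 2 odd-degree vertices

Graph is connected with 0 odd-degree vertices.
Both Eulerian circuit and Eulerian path exist.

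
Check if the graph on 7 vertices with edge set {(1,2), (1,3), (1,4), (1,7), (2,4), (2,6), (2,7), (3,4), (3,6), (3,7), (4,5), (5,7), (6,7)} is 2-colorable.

Step 1: Attempt 2-coloring using BFS:
  Start at vertex 1, assign color 0
  Color vertex 2 with color 1 (neighbor of 1)
  Color vertex 3 with color 1 (neighbor of 1)
  Color vertex 4 with color 1 (neighbor of 1)
  Color vertex 7 with color 1 (neighbor of 1)

Step 2: Conflict found! Vertices 2 and 4 are adjacent but have the same color.
This means the graph contains an odd cycle.

The graph is NOT bipartite.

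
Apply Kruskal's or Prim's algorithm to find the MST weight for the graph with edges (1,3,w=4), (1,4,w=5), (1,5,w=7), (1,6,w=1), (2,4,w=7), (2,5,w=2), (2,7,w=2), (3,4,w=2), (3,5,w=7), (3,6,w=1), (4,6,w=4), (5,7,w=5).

Apply Kruskal's algorithm (sort edges by weight, add if no cycle):

Sorted edges by weight:
  (1,6) w=1
  (3,6) w=1
  (2,7) w=2
  (2,5) w=2
  (3,4) w=2
  (1,3) w=4
  (4,6) w=4
  (1,4) w=5
  (5,7) w=5
  (1,5) w=7
  (2,4) w=7
  (3,5) w=7

Add edge (1,6) w=1 -- no cycle. Running total: 1
Add edge (3,6) w=1 -- no cycle. Running total: 2
Add edge (2,7) w=2 -- no cycle. Running total: 4
Add edge (2,5) w=2 -- no cycle. Running total: 6
Add edge (3,4) w=2 -- no cycle. Running total: 8
Skip edge (1,3) w=4 -- would create cycle
Skip edge (4,6) w=4 -- would create cycle
Skip edge (1,4) w=5 -- would create cycle
Skip edge (5,7) w=5 -- would create cycle
Add edge (1,5) w=7 -- no cycle. Running total: 15

MST edges: (1,6,w=1), (3,6,w=1), (2,7,w=2), (2,5,w=2), (3,4,w=2), (1,5,w=7)
Total MST weight: 1 + 1 + 2 + 2 + 2 + 7 = 15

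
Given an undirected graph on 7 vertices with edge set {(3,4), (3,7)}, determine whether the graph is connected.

Step 1: Build adjacency list from edges:
  1: (none)
  2: (none)
  3: 4, 7
  4: 3
  5: (none)
  6: (none)
  7: 3

Step 2: Run BFS/DFS from vertex 1:
  Visited: {1}
  Reached 1 of 7 vertices

Step 3: Only 1 of 7 vertices reached. Graph is disconnected.
Connected components: {1}, {2}, {3, 4, 7}, {5}, {6}
Answer: No, the graph is not connected (5 components).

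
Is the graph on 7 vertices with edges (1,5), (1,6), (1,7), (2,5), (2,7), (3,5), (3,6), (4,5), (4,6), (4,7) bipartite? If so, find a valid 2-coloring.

Step 1: Attempt 2-coloring using BFS:
  Start at vertex 1, assign color 0
  Color vertex 5 with color 1 (neighbor of 1)
  Color vertex 6 with color 1 (neighbor of 1)
  Color vertex 7 with color 1 (neighbor of 1)
  Color vertex 2 with color 0 (neighbor of 5)
  Color vertex 3 with color 0 (neighbor of 5)
  Color vertex 4 with color 0 (neighbor of 5)

Step 2: 2-coloring succeeded. No conflicts found.
  Set A (color 0): {1, 2, 3, 4}
  Set B (color 1): {5, 6, 7}

The graph is bipartite with partition {1, 2, 3, 4}, {5, 6, 7}.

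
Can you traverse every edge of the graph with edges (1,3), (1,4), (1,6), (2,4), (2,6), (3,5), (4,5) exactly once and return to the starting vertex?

Step 1: Find the degree of each vertex:
  deg(1) = 3
  deg(2) = 2
  deg(3) = 2
  deg(4) = 3
  deg(5) = 2
  deg(6) = 2

Step 2: Count vertices with odd degree:
  Odd-degree vertices: 1, 4 (2 total)

Step 3: Apply Euler's theorem:
  - Eulerian circuit exists iff graph is connected and all vertices have even degree
  - Eulerian path exists iff graph is connected and has 0 or 2 odd-degree vertices

Graph is connected with exactly 2 odd-degree vertices (1, 4).
Eulerian path exists (starting and ending at the odd-degree vertices), but no Eulerian circuit.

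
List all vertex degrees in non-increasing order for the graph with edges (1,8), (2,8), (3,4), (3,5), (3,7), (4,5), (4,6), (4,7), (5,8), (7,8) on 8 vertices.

Step 1: Count edges incident to each vertex:
  deg(1) = 1 (neighbors: 8)
  deg(2) = 1 (neighbors: 8)
  deg(3) = 3 (neighbors: 4, 5, 7)
  deg(4) = 4 (neighbors: 3, 5, 6, 7)
  deg(5) = 3 (neighbors: 3, 4, 8)
  deg(6) = 1 (neighbors: 4)
  deg(7) = 3 (neighbors: 3, 4, 8)
  deg(8) = 4 (neighbors: 1, 2, 5, 7)

Step 2: Sort degrees in non-increasing order:
  Degrees: [1, 1, 3, 4, 3, 1, 3, 4] -> sorted: [4, 4, 3, 3, 3, 1, 1, 1]

Degree sequence: [4, 4, 3, 3, 3, 1, 1, 1]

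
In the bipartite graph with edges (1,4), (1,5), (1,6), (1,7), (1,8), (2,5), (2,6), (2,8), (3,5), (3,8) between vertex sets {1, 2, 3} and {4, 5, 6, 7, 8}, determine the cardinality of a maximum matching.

Step 1: List the neighbors of each left vertex:
  1: 4, 5, 6, 7, 8
  2: 5, 6, 8
  3: 5, 8

Step 2: Greedily match left vertices, then look for augmenting paths:
  Match 1 -- 4
  Match 2 -- 5
  Match 3 -- 8
  No augmenting path remains.

Step 3: Verify this is maximum:
  Matching size 3 = min(|L|, |R|) = min(3, 5), which is an upper bound, so this matching is maximum.

Maximum matching: {(1,4), (2,5), (3,8)}
Size: 3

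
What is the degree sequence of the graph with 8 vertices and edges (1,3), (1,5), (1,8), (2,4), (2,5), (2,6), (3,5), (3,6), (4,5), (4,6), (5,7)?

Step 1: Count edges incident to each vertex:
  deg(1) = 3 (neighbors: 3, 5, 8)
  deg(2) = 3 (neighbors: 4, 5, 6)
  deg(3) = 3 (neighbors: 1, 5, 6)
  deg(4) = 3 (neighbors: 2, 5, 6)
  deg(5) = 5 (neighbors: 1, 2, 3, 4, 7)
  deg(6) = 3 (neighbors: 2, 3, 4)
  deg(7) = 1 (neighbors: 5)
  deg(8) = 1 (neighbors: 1)

Step 2: Sort degrees in non-increasing order:
  Degrees: [3, 3, 3, 3, 5, 3, 1, 1] -> sorted: [5, 3, 3, 3, 3, 3, 1, 1]

Degree sequence: [5, 3, 3, 3, 3, 3, 1, 1]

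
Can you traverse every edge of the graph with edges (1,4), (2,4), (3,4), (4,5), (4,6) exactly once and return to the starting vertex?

Step 1: Find the degree of each vertex:
  deg(1) = 1
  deg(2) = 1
  deg(3) = 1
  deg(4) = 5
  deg(5) = 1
  deg(6) = 1

Step 2: Count vertices with odd degree:
  Odd-degree vertices: 1, 2, 3, 4, 5, 6 (6 total)

Step 3: Apply Euler's theorem:
  - Eulerian circuit exists iff graph is connected and all vertices have even degree
  - Eulerian path exists iff graph is connected and has 0 or 2 odd-degree vertices

Graph has 6 odd-degree vertices (need 0 or 2).
Neither Eulerian path nor Eulerian circuit exists.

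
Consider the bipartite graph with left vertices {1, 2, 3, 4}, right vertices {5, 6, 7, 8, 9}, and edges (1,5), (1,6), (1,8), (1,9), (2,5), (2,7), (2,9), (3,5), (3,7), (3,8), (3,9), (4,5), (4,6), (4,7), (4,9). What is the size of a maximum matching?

Step 1: List the neighbors of each left vertex:
  1: 5, 6, 8, 9
  2: 5, 7, 9
  3: 5, 7, 8, 9
  4: 5, 6, 7, 9

Step 2: Greedily match left vertices, then look for augmenting paths:
  Match 1 -- 5
  Match 2 -- 7
  Match 3 -- 8
  Match 4 -- 6
  No augmenting path remains.

Step 3: Verify this is maximum:
  Matching size 4 = min(|L|, |R|) = min(4, 5), which is an upper bound, so this matching is maximum.

Maximum matching: {(1,5), (2,7), (3,8), (4,6)}
Size: 4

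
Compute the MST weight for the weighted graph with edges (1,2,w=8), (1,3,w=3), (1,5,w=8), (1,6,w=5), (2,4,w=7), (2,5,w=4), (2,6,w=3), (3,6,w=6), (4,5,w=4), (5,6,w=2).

Apply Kruskal's algorithm (sort edges by weight, add if no cycle):

Sorted edges by weight:
  (5,6) w=2
  (1,3) w=3
  (2,6) w=3
  (2,5) w=4
  (4,5) w=4
  (1,6) w=5
  (3,6) w=6
  (2,4) w=7
  (1,5) w=8
  (1,2) w=8

Add edge (5,6) w=2 -- no cycle. Running total: 2
Add edge (1,3) w=3 -- no cycle. Running total: 5
Add edge (2,6) w=3 -- no cycle. Running total: 8
Skip edge (2,5) w=4 -- would create cycle
Add edge (4,5) w=4 -- no cycle. Running total: 12
Add edge (1,6) w=5 -- no cycle. Running total: 17

MST edges: (5,6,w=2), (1,3,w=3), (2,6,w=3), (4,5,w=4), (1,6,w=5)
Total MST weight: 2 + 3 + 3 + 4 + 5 = 17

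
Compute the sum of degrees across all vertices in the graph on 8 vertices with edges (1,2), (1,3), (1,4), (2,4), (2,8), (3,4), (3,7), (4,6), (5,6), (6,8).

Step 1: Count edges incident to each vertex:
  deg(1) = 3 (neighbors: 2, 3, 4)
  deg(2) = 3 (neighbors: 1, 4, 8)
  deg(3) = 3 (neighbors: 1, 4, 7)
  deg(4) = 4 (neighbors: 1, 2, 3, 6)
  deg(5) = 1 (neighbors: 6)
  deg(6) = 3 (neighbors: 4, 5, 8)
  deg(7) = 1 (neighbors: 3)
  deg(8) = 2 (neighbors: 2, 6)

Step 2: Sum all degrees:
  3 + 3 + 3 + 4 + 1 + 3 + 1 + 2 = 20

Verification: sum of degrees = 2 * |E| = 2 * 10 = 20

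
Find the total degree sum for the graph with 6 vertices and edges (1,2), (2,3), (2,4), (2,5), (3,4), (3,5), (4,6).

Step 1: Count edges incident to each vertex:
  deg(1) = 1 (neighbors: 2)
  deg(2) = 4 (neighbors: 1, 3, 4, 5)
  deg(3) = 3 (neighbors: 2, 4, 5)
  deg(4) = 3 (neighbors: 2, 3, 6)
  deg(5) = 2 (neighbors: 2, 3)
  deg(6) = 1 (neighbors: 4)

Step 2: Sum all degrees:
  1 + 4 + 3 + 3 + 2 + 1 = 14

Verification: sum of degrees = 2 * |E| = 2 * 7 = 14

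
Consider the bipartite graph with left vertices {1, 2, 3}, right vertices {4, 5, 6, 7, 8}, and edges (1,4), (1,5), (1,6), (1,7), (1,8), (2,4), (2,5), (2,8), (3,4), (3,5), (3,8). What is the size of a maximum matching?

Step 1: List the neighbors of each left vertex:
  1: 4, 5, 6, 7, 8
  2: 4, 5, 8
  3: 4, 5, 8

Step 2: Greedily match left vertices, then look for augmenting paths:
  Match 1 -- 4
  Match 2 -- 5
  Match 3 -- 8
  No augmenting path remains.

Step 3: Verify this is maximum:
  Matching size 3 = min(|L|, |R|) = min(3, 5), which is an upper bound, so this matching is maximum.

Maximum matching: {(1,4), (2,5), (3,8)}
Size: 3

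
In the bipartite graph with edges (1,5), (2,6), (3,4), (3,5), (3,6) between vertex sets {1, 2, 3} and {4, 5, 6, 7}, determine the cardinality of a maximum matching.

Step 1: List the neighbors of each left vertex:
  1: 5
  2: 6
  3: 4, 5, 6

Step 2: Greedily match left vertices, then look for augmenting paths:
  Match 1 -- 5
  Match 2 -- 6
  Match 3 -- 4
  No augmenting path remains.

Step 3: Verify this is maximum:
  Matching size 3 = min(|L|, |R|) = min(3, 4), which is an upper bound, so this matching is maximum.

Maximum matching: {(1,5), (2,6), (3,4)}
Size: 3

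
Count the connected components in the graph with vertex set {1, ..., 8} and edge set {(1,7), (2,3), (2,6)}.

Step 1: Build adjacency list from edges:
  1: 7
  2: 3, 6
  3: 2
  4: (none)
  5: (none)
  6: 2
  7: 1
  8: (none)

Step 2: Run BFS/DFS from vertex 1:
  Visited: {1, 7}
  Reached 2 of 8 vertices

Step 3: Only 2 of 8 vertices reached. Graph is disconnected.
Connected components: {1, 7}, {2, 3, 6}, {4}, {5}, {8}
Number of connected components: 5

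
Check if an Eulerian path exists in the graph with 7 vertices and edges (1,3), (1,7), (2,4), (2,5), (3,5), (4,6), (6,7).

Step 1: Find the degree of each vertex:
  deg(1) = 2
  deg(2) = 2
  deg(3) = 2
  deg(4) = 2
  deg(5) = 2
  deg(6) = 2
  deg(7) = 2

Step 2: Count vertices with odd degree:
  All vertices have even degree (0 odd-degree vertices)

Step 3: Apply Euler's theorem:
  - Eulerian circuit exists iff graph is connected and all vertices have even degree
  - Eulerian path exists iff graph is connected and has 0 or 2 odd-degree vertices

Graph is connected with 0 odd-degree vertices.
Both Eulerian circuit and Eulerian path exist.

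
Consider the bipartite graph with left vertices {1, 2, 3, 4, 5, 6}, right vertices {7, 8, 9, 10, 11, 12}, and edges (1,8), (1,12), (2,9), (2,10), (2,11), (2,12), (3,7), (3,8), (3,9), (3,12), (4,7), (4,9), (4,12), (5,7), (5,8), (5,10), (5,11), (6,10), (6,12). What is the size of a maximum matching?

Step 1: List the neighbors of each left vertex:
  1: 8, 12
  2: 9, 10, 11, 12
  3: 7, 8, 9, 12
  4: 7, 9, 12
  5: 7, 8, 10, 11
  6: 10, 12

Step 2: Greedily match left vertices, then look for augmenting paths:
  Match 1 -- 8
  Match 2 -- 9
  Match 3 -- 7
  Match 4 -- 12
  Match 5 -- 11
  Match 6 -- 10
  No augmenting path remains.

Step 3: Verify this is maximum:
  Matching size 6 = min(|L|, |R|) = min(6, 6), which is an upper bound, so this matching is maximum.

Maximum matching: {(1,8), (2,9), (3,7), (4,12), (5,11), (6,10)}
Size: 6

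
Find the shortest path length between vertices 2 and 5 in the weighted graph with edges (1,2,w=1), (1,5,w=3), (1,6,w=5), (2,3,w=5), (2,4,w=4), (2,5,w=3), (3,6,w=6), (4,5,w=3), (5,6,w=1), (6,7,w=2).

Step 1: Build adjacency list with weights:
  1: 2(w=1), 5(w=3), 6(w=5)
  2: 1(w=1), 3(w=5), 4(w=4), 5(w=3)
  3: 2(w=5), 6(w=6)
  4: 2(w=4), 5(w=3)
  5: 1(w=3), 2(w=3), 4(w=3), 6(w=1)
  6: 1(w=5), 3(w=6), 5(w=1), 7(w=2)
  7: 6(w=2)

Step 2: Apply Dijkstra's algorithm from vertex 2:
  Visit vertex 2 (distance=0)
    Update dist[1] = 1
    Update dist[3] = 5
    Update dist[4] = 4
    Update dist[5] = 3
  Visit vertex 1 (distance=1)
    Update dist[6] = 6
  Visit vertex 5 (distance=3)
    Update dist[6] = 4

Step 3: Shortest path: 2 -> 5
Total weight: 3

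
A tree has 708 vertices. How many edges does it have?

A tree on n vertices always has exactly n - 1 edges.
For n = 708: edges = 708 - 1 = 707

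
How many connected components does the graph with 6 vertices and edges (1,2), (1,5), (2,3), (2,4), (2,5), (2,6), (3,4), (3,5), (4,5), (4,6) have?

Step 1: Build adjacency list from edges:
  1: 2, 5
  2: 1, 3, 4, 5, 6
  3: 2, 4, 5
  4: 2, 3, 5, 6
  5: 1, 2, 3, 4
  6: 2, 4

Step 2: Run BFS/DFS from vertex 1:
  Visited: {1, 2, 5, 3, 4, 6}
  Reached 6 of 6 vertices

Step 3: All 6 vertices reached from vertex 1, so the graph is connected.
Number of connected components: 1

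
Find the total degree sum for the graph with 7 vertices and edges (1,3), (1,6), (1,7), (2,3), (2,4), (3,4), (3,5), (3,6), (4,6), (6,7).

Step 1: Count edges incident to each vertex:
  deg(1) = 3 (neighbors: 3, 6, 7)
  deg(2) = 2 (neighbors: 3, 4)
  deg(3) = 5 (neighbors: 1, 2, 4, 5, 6)
  deg(4) = 3 (neighbors: 2, 3, 6)
  deg(5) = 1 (neighbors: 3)
  deg(6) = 4 (neighbors: 1, 3, 4, 7)
  deg(7) = 2 (neighbors: 1, 6)

Step 2: Sum all degrees:
  3 + 2 + 5 + 3 + 1 + 4 + 2 = 20

Verification: sum of degrees = 2 * |E| = 2 * 10 = 20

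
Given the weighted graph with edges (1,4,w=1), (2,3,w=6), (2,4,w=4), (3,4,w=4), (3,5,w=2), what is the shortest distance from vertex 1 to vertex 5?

Step 1: Build adjacency list with weights:
  1: 4(w=1)
  2: 3(w=6), 4(w=4)
  3: 2(w=6), 4(w=4), 5(w=2)
  4: 1(w=1), 2(w=4), 3(w=4)
  5: 3(w=2)

Step 2: Apply Dijkstra's algorithm from vertex 1:
  Visit vertex 1 (distance=0)
    Update dist[4] = 1
  Visit vertex 4 (distance=1)
    Update dist[2] = 5
    Update dist[3] = 5
  Visit vertex 2 (distance=5)
  Visit vertex 3 (distance=5)
    Update dist[5] = 7
  Visit vertex 5 (distance=7)

Step 3: Shortest path: 1 -> 4 -> 3 -> 5
Total weight: 1 + 4 + 2 = 7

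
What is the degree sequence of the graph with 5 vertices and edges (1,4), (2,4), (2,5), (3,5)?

Step 1: Count edges incident to each vertex:
  deg(1) = 1 (neighbors: 4)
  deg(2) = 2 (neighbors: 4, 5)
  deg(3) = 1 (neighbors: 5)
  deg(4) = 2 (neighbors: 1, 2)
  deg(5) = 2 (neighbors: 2, 3)

Step 2: Sort degrees in non-increasing order:
  Degrees: [1, 2, 1, 2, 2] -> sorted: [2, 2, 2, 1, 1]

Degree sequence: [2, 2, 2, 1, 1]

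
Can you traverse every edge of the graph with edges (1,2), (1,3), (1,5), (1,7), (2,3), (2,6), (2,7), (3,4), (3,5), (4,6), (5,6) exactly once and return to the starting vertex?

Step 1: Find the degree of each vertex:
  deg(1) = 4
  deg(2) = 4
  deg(3) = 4
  deg(4) = 2
  deg(5) = 3
  deg(6) = 3
  deg(7) = 2

Step 2: Count vertices with odd degree:
  Odd-degree vertices: 5, 6 (2 total)

Step 3: Apply Euler's theorem:
  - Eulerian circuit exists iff graph is connected and all vertices have even degree
  - Eulerian path exists iff graph is connected and has 0 or 2 odd-degree vertices

Graph is connected with exactly 2 odd-degree vertices (5, 6).
Eulerian path exists (starting and ending at the odd-degree vertices), but no Eulerian circuit.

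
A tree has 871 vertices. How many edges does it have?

A tree on n vertices always has exactly n - 1 edges.
For n = 871: edges = 871 - 1 = 870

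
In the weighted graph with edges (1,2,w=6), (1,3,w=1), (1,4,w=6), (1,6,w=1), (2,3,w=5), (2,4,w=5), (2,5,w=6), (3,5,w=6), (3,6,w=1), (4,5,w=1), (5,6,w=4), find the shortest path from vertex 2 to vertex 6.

Step 1: Build adjacency list with weights:
  1: 2(w=6), 3(w=1), 4(w=6), 6(w=1)
  2: 1(w=6), 3(w=5), 4(w=5), 5(w=6)
  3: 1(w=1), 2(w=5), 5(w=6), 6(w=1)
  4: 1(w=6), 2(w=5), 5(w=1)
  5: 2(w=6), 3(w=6), 4(w=1), 6(w=4)
  6: 1(w=1), 3(w=1), 5(w=4)

Step 2: Apply Dijkstra's algorithm from vertex 2:
  Visit vertex 2 (distance=0)
    Update dist[1] = 6
    Update dist[3] = 5
    Update dist[4] = 5
    Update dist[5] = 6
  Visit vertex 3 (distance=5)
    Update dist[6] = 6
  Visit vertex 4 (distance=5)
  Visit vertex 1 (distance=6)
  Visit vertex 5 (distance=6)
  Visit vertex 6 (distance=6)

Step 3: Shortest path: 2 -> 3 -> 6
Total weight: 5 + 1 = 6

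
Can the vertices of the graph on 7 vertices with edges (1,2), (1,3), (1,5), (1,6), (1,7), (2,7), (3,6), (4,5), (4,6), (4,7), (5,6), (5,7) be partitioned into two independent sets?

Step 1: Attempt 2-coloring using BFS:
  Start at vertex 1, assign color 0
  Color vertex 2 with color 1 (neighbor of 1)
  Color vertex 3 with color 1 (neighbor of 1)
  Color vertex 5 with color 1 (neighbor of 1)
  Color vertex 6 with color 1 (neighbor of 1)
  Color vertex 7 with color 1 (neighbor of 1)

Step 2: Conflict found! Vertices 2 and 7 are adjacent but have the same color.
This means the graph contains an odd cycle.

The graph is NOT bipartite.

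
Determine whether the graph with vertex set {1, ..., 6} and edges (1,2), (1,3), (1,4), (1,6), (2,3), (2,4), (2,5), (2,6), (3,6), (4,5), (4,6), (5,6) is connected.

Step 1: Build adjacency list from edges:
  1: 2, 3, 4, 6
  2: 1, 3, 4, 5, 6
  3: 1, 2, 6
  4: 1, 2, 5, 6
  5: 2, 4, 6
  6: 1, 2, 3, 4, 5

Step 2: Run BFS/DFS from vertex 1:
  Visited: {1, 2, 3, 4, 6, 5}
  Reached 6 of 6 vertices

Step 3: All 6 vertices reached from vertex 1, so the graph is connected.
Answer: Yes, the graph is connected.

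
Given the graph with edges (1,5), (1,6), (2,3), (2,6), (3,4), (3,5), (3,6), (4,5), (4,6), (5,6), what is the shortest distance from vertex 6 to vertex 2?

Step 1: Build adjacency list:
  1: 5, 6
  2: 3, 6
  3: 2, 4, 5, 6
  4: 3, 5, 6
  5: 1, 3, 4, 6
  6: 1, 2, 3, 4, 5

Step 2: BFS from vertex 6 to find shortest path to 2:
  vertex 1 reached at distance 1
  vertex 2 reached at distance 1

Step 3: Shortest path: 6 -> 2
Path length: 1 edge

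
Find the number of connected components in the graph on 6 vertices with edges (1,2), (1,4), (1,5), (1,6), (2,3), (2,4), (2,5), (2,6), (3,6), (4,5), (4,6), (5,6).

Step 1: Build adjacency list from edges:
  1: 2, 4, 5, 6
  2: 1, 3, 4, 5, 6
  3: 2, 6
  4: 1, 2, 5, 6
  5: 1, 2, 4, 6
  6: 1, 2, 3, 4, 5

Step 2: Run BFS/DFS from vertex 1:
  Visited: {1, 2, 4, 5, 6, 3}
  Reached 6 of 6 vertices

Step 3: All 6 vertices reached from vertex 1, so the graph is connected.
Number of connected components: 1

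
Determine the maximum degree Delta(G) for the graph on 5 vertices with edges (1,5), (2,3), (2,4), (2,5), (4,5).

Step 1: Count edges incident to each vertex:
  deg(1) = 1 (neighbors: 5)
  deg(2) = 3 (neighbors: 3, 4, 5)
  deg(3) = 1 (neighbors: 2)
  deg(4) = 2 (neighbors: 2, 5)
  deg(5) = 3 (neighbors: 1, 2, 4)

Step 2: Find maximum:
  max(1, 3, 1, 2, 3) = 3 (vertex 2)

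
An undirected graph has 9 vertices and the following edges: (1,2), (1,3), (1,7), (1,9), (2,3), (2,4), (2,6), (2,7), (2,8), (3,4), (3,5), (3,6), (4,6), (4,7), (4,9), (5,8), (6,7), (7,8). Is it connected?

Step 1: Build adjacency list from edges:
  1: 2, 3, 7, 9
  2: 1, 3, 4, 6, 7, 8
  3: 1, 2, 4, 5, 6
  4: 2, 3, 6, 7, 9
  5: 3, 8
  6: 2, 3, 4, 7
  7: 1, 2, 4, 6, 8
  8: 2, 5, 7
  9: 1, 4

Step 2: Run BFS/DFS from vertex 1:
  Visited: {1, 2, 3, 7, 9, 4, 6, 8, 5}
  Reached 9 of 9 vertices

Step 3: All 9 vertices reached from vertex 1, so the graph is connected.
Answer: Yes, the graph is connected.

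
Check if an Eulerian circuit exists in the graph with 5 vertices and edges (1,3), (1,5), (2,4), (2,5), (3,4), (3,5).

Step 1: Find the degree of each vertex:
  deg(1) = 2
  deg(2) = 2
  deg(3) = 3
  deg(4) = 2
  deg(5) = 3

Step 2: Count vertices with odd degree:
  Odd-degree vertices: 3, 5 (2 total)

Step 3: Apply Euler's theorem:
  - Eulerian circuit exists iff graph is connected and all vertices have even degree
  - Eulerian path exists iff graph is connected and has 0 or 2 odd-degree vertices

Graph is connected with exactly 2 odd-degree vertices (3, 5).
Eulerian path exists (starting and ending at the odd-degree vertices), but no Eulerian circuit.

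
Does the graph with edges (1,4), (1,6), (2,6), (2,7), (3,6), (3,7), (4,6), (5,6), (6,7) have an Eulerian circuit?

Step 1: Find the degree of each vertex:
  deg(1) = 2
  deg(2) = 2
  deg(3) = 2
  deg(4) = 2
  deg(5) = 1
  deg(6) = 6
  deg(7) = 3

Step 2: Count vertices with odd degree:
  Odd-degree vertices: 5, 7 (2 total)

Step 3: Apply Euler's theorem:
  - Eulerian circuit exists iff graph is connected and all vertices have even degree
  - Eulerian path exists iff graph is connected and has 0 or 2 odd-degree vertices

Graph is connected with exactly 2 odd-degree vertices (5, 7).
Eulerian path exists (starting and ending at the odd-degree vertices), but no Eulerian circuit.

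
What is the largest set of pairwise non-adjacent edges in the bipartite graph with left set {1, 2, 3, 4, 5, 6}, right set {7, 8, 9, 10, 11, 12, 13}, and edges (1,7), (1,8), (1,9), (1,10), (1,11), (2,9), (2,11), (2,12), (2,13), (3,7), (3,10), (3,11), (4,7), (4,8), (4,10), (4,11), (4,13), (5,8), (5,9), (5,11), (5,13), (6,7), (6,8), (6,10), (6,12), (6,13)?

Step 1: List the neighbors of each left vertex:
  1: 7, 8, 9, 10, 11
  2: 9, 11, 12, 13
  3: 7, 10, 11
  4: 7, 8, 10, 11, 13
  5: 8, 9, 11, 13
  6: 7, 8, 10, 12, 13

Step 2: Greedily match left vertices, then look for augmenting paths:
  Match 1 -- 7
  Match 2 -- 9
  Match 3 -- 10
  Match 4 -- 8
  Match 5 -- 11
  Match 6 -- 12
  No augmenting path remains.

Step 3: Verify this is maximum:
  Matching size 6 = min(|L|, |R|) = min(6, 7), which is an upper bound, so this matching is maximum.

Maximum matching: {(1,7), (2,9), (3,10), (4,8), (5,11), (6,12)}
Size: 6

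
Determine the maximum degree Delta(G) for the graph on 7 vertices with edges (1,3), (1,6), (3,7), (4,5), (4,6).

Step 1: Count edges incident to each vertex:
  deg(1) = 2 (neighbors: 3, 6)
  deg(2) = 0 (neighbors: none)
  deg(3) = 2 (neighbors: 1, 7)
  deg(4) = 2 (neighbors: 5, 6)
  deg(5) = 1 (neighbors: 4)
  deg(6) = 2 (neighbors: 1, 4)
  deg(7) = 1 (neighbors: 3)

Step 2: Find maximum:
  max(2, 0, 2, 2, 1, 2, 1) = 2 (vertex 1)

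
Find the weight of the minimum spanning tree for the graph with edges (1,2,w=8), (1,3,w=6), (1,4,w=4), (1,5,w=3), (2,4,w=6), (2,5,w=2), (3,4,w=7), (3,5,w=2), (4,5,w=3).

Apply Kruskal's algorithm (sort edges by weight, add if no cycle):

Sorted edges by weight:
  (2,5) w=2
  (3,5) w=2
  (1,5) w=3
  (4,5) w=3
  (1,4) w=4
  (1,3) w=6
  (2,4) w=6
  (3,4) w=7
  (1,2) w=8

Add edge (2,5) w=2 -- no cycle. Running total: 2
Add edge (3,5) w=2 -- no cycle. Running total: 4
Add edge (1,5) w=3 -- no cycle. Running total: 7
Add edge (4,5) w=3 -- no cycle. Running total: 10

MST edges: (2,5,w=2), (3,5,w=2), (1,5,w=3), (4,5,w=3)
Total MST weight: 2 + 2 + 3 + 3 = 10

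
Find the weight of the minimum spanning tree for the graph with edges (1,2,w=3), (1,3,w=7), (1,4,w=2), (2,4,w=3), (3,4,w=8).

Apply Kruskal's algorithm (sort edges by weight, add if no cycle):

Sorted edges by weight:
  (1,4) w=2
  (1,2) w=3
  (2,4) w=3
  (1,3) w=7
  (3,4) w=8

Add edge (1,4) w=2 -- no cycle. Running total: 2
Add edge (1,2) w=3 -- no cycle. Running total: 5
Skip edge (2,4) w=3 -- would create cycle
Add edge (1,3) w=7 -- no cycle. Running total: 12

MST edges: (1,4,w=2), (1,2,w=3), (1,3,w=7)
Total MST weight: 2 + 3 + 7 = 12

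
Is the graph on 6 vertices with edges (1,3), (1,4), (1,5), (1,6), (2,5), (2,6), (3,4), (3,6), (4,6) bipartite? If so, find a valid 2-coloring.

Step 1: Attempt 2-coloring using BFS:
  Start at vertex 1, assign color 0
  Color vertex 3 with color 1 (neighbor of 1)
  Color vertex 4 with color 1 (neighbor of 1)
  Color vertex 5 with color 1 (neighbor of 1)
  Color vertex 6 with color 1 (neighbor of 1)

Step 2: Conflict found! Vertices 3 and 4 are adjacent but have the same color.
This means the graph contains an odd cycle.

The graph is NOT bipartite.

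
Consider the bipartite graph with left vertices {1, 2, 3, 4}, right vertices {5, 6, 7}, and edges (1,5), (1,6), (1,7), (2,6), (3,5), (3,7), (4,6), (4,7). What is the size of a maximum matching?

Step 1: List the neighbors of each left vertex:
  1: 5, 6, 7
  2: 6
  3: 5, 7
  4: 6, 7

Step 2: Greedily match left vertices, then look for augmenting paths:
  Match 1 -- 5
  Match 2 -- 6
  Match 3 -- 7
  No augmenting path remains.

Step 3: Verify this is maximum:
  Matching size 3 = min(|L|, |R|) = min(4, 3), which is an upper bound, so this matching is maximum.

Maximum matching: {(1,5), (2,6), (3,7)}
Size: 3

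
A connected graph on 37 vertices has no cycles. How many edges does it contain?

A tree on n vertices always has exactly n - 1 edges.
For n = 37: edges = 37 - 1 = 36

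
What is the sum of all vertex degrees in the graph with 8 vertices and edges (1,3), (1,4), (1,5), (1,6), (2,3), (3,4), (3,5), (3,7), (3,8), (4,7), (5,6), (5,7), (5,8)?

Step 1: Count edges incident to each vertex:
  deg(1) = 4 (neighbors: 3, 4, 5, 6)
  deg(2) = 1 (neighbors: 3)
  deg(3) = 6 (neighbors: 1, 2, 4, 5, 7, 8)
  deg(4) = 3 (neighbors: 1, 3, 7)
  deg(5) = 5 (neighbors: 1, 3, 6, 7, 8)
  deg(6) = 2 (neighbors: 1, 5)
  deg(7) = 3 (neighbors: 3, 4, 5)
  deg(8) = 2 (neighbors: 3, 5)

Step 2: Sum all degrees:
  4 + 1 + 6 + 3 + 5 + 2 + 3 + 2 = 26

Verification: sum of degrees = 2 * |E| = 2 * 13 = 26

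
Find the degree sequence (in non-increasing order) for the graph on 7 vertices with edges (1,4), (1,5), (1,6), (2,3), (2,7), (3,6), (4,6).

Step 1: Count edges incident to each vertex:
  deg(1) = 3 (neighbors: 4, 5, 6)
  deg(2) = 2 (neighbors: 3, 7)
  deg(3) = 2 (neighbors: 2, 6)
  deg(4) = 2 (neighbors: 1, 6)
  deg(5) = 1 (neighbors: 1)
  deg(6) = 3 (neighbors: 1, 3, 4)
  deg(7) = 1 (neighbors: 2)

Step 2: Sort degrees in non-increasing order:
  Degrees: [3, 2, 2, 2, 1, 3, 1] -> sorted: [3, 3, 2, 2, 2, 1, 1]

Degree sequence: [3, 3, 2, 2, 2, 1, 1]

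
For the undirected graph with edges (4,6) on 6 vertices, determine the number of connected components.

Step 1: Build adjacency list from edges:
  1: (none)
  2: (none)
  3: (none)
  4: 6
  5: (none)
  6: 4

Step 2: Run BFS/DFS from vertex 1:
  Visited: {1}
  Reached 1 of 6 vertices

Step 3: Only 1 of 6 vertices reached. Graph is disconnected.
Connected components: {1}, {2}, {3}, {4, 6}, {5}
Number of connected components: 5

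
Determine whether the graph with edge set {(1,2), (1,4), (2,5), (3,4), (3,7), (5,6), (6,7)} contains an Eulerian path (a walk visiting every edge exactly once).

Step 1: Find the degree of each vertex:
  deg(1) = 2
  deg(2) = 2
  deg(3) = 2
  deg(4) = 2
  deg(5) = 2
  deg(6) = 2
  deg(7) = 2

Step 2: Count vertices with odd degree:
  All vertices have even degree (0 odd-degree vertices)

Step 3: Apply Euler's theorem:
  - Eulerian circuit exists iff graph is connected and all vertices have even degree
  - Eulerian path exists iff graph is connected and has 0 or 2 odd-degree vertices

Graph is connected with 0 odd-degree vertices.
Both Eulerian circuit and Eulerian path exist.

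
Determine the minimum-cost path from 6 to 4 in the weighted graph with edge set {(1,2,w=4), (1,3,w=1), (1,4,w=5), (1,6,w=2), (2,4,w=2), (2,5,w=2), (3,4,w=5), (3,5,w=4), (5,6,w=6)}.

Step 1: Build adjacency list with weights:
  1: 2(w=4), 3(w=1), 4(w=5), 6(w=2)
  2: 1(w=4), 4(w=2), 5(w=2)
  3: 1(w=1), 4(w=5), 5(w=4)
  4: 1(w=5), 2(w=2), 3(w=5)
  5: 2(w=2), 3(w=4), 6(w=6)
  6: 1(w=2), 5(w=6)

Step 2: Apply Dijkstra's algorithm from vertex 6:
  Visit vertex 6 (distance=0)
    Update dist[1] = 2
    Update dist[5] = 6
  Visit vertex 1 (distance=2)
    Update dist[2] = 6
    Update dist[3] = 3
    Update dist[4] = 7
  Visit vertex 3 (distance=3)
  Visit vertex 2 (distance=6)
  Visit vertex 5 (distance=6)
  Visit vertex 4 (distance=7)

Step 3: Shortest path: 6 -> 1 -> 4
Total weight: 2 + 5 = 7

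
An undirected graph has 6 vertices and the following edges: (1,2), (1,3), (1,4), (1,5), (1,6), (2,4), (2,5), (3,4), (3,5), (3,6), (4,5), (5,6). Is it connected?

Step 1: Build adjacency list from edges:
  1: 2, 3, 4, 5, 6
  2: 1, 4, 5
  3: 1, 4, 5, 6
  4: 1, 2, 3, 5
  5: 1, 2, 3, 4, 6
  6: 1, 3, 5

Step 2: Run BFS/DFS from vertex 1:
  Visited: {1, 2, 3, 4, 5, 6}
  Reached 6 of 6 vertices

Step 3: All 6 vertices reached from vertex 1, so the graph is connected.
Answer: Yes, the graph is connected.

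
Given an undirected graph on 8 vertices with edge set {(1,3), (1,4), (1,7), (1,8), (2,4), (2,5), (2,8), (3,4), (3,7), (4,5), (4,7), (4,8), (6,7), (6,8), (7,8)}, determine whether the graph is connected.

Step 1: Build adjacency list from edges:
  1: 3, 4, 7, 8
  2: 4, 5, 8
  3: 1, 4, 7
  4: 1, 2, 3, 5, 7, 8
  5: 2, 4
  6: 7, 8
  7: 1, 3, 4, 6, 8
  8: 1, 2, 4, 6, 7

Step 2: Run BFS/DFS from vertex 1:
  Visited: {1, 3, 4, 7, 8, 2, 5, 6}
  Reached 8 of 8 vertices

Step 3: All 8 vertices reached from vertex 1, so the graph is connected.
Answer: Yes, the graph is connected.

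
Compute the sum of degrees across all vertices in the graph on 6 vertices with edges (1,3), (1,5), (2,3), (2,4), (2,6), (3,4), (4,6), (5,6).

Step 1: Count edges incident to each vertex:
  deg(1) = 2 (neighbors: 3, 5)
  deg(2) = 3 (neighbors: 3, 4, 6)
  deg(3) = 3 (neighbors: 1, 2, 4)
  deg(4) = 3 (neighbors: 2, 3, 6)
  deg(5) = 2 (neighbors: 1, 6)
  deg(6) = 3 (neighbors: 2, 4, 5)

Step 2: Sum all degrees:
  2 + 3 + 3 + 3 + 2 + 3 = 16

Verification: sum of degrees = 2 * |E| = 2 * 8 = 16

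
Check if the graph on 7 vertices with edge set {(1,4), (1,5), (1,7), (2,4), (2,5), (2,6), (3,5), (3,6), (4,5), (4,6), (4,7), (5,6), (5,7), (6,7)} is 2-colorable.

Step 1: Attempt 2-coloring using BFS:
  Start at vertex 1, assign color 0
  Color vertex 4 with color 1 (neighbor of 1)
  Color vertex 5 with color 1 (neighbor of 1)
  Color vertex 7 with color 1 (neighbor of 1)
  Color vertex 2 with color 0 (neighbor of 4)

Step 2: Conflict found! Vertices 4 and 5 are adjacent but have the same color.
This means the graph contains an odd cycle.

The graph is NOT bipartite.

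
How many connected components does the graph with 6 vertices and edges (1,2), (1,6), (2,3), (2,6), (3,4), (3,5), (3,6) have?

Step 1: Build adjacency list from edges:
  1: 2, 6
  2: 1, 3, 6
  3: 2, 4, 5, 6
  4: 3
  5: 3
  6: 1, 2, 3

Step 2: Run BFS/DFS from vertex 1:
  Visited: {1, 2, 6, 3, 4, 5}
  Reached 6 of 6 vertices

Step 3: All 6 vertices reached from vertex 1, so the graph is connected.
Number of connected components: 1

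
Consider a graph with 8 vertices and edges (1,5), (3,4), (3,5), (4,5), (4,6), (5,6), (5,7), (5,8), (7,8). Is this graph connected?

Step 1: Build adjacency list from edges:
  1: 5
  2: (none)
  3: 4, 5
  4: 3, 5, 6
  5: 1, 3, 4, 6, 7, 8
  6: 4, 5
  7: 5, 8
  8: 5, 7

Step 2: Run BFS/DFS from vertex 1:
  Visited: {1, 5, 3, 4, 6, 7, 8}
  Reached 7 of 8 vertices

Step 3: Only 7 of 8 vertices reached. Graph is disconnected.
Connected components: {1, 3, 4, 5, 6, 7, 8}, {2}
Answer: No, the graph is not connected (2 components).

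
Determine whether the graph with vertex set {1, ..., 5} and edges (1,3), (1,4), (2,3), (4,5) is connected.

Step 1: Build adjacency list from edges:
  1: 3, 4
  2: 3
  3: 1, 2
  4: 1, 5
  5: 4

Step 2: Run BFS/DFS from vertex 1:
  Visited: {1, 3, 4, 2, 5}
  Reached 5 of 5 vertices

Step 3: All 5 vertices reached from vertex 1, so the graph is connected.
Answer: Yes, the graph is connected.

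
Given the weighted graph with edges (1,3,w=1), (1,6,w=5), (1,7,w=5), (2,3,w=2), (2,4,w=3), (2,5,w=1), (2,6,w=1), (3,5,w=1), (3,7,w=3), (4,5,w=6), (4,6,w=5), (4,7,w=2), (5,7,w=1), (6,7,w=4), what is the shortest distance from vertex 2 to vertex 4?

Step 1: Build adjacency list with weights:
  1: 3(w=1), 6(w=5), 7(w=5)
  2: 3(w=2), 4(w=3), 5(w=1), 6(w=1)
  3: 1(w=1), 2(w=2), 5(w=1), 7(w=3)
  4: 2(w=3), 5(w=6), 6(w=5), 7(w=2)
  5: 2(w=1), 3(w=1), 4(w=6), 7(w=1)
  6: 1(w=5), 2(w=1), 4(w=5), 7(w=4)
  7: 1(w=5), 3(w=3), 4(w=2), 5(w=1), 6(w=4)

Step 2: Apply Dijkstra's algorithm from vertex 2:
  Visit vertex 2 (distance=0)
    Update dist[3] = 2
    Update dist[4] = 3
    Update dist[5] = 1
    Update dist[6] = 1
  Visit vertex 5 (distance=1)
    Update dist[7] = 2
  Visit vertex 6 (distance=1)
    Update dist[1] = 6
  Visit vertex 3 (distance=2)
    Update dist[1] = 3
  Visit vertex 7 (distance=2)
  Visit vertex 1 (distance=3)
  Visit vertex 4 (distance=3)

Step 3: Shortest path: 2 -> 4
Total weight: 3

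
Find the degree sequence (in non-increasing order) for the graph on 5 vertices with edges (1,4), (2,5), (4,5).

Step 1: Count edges incident to each vertex:
  deg(1) = 1 (neighbors: 4)
  deg(2) = 1 (neighbors: 5)
  deg(3) = 0 (neighbors: none)
  deg(4) = 2 (neighbors: 1, 5)
  deg(5) = 2 (neighbors: 2, 4)

Step 2: Sort degrees in non-increasing order:
  Degrees: [1, 1, 0, 2, 2] -> sorted: [2, 2, 1, 1, 0]

Degree sequence: [2, 2, 1, 1, 0]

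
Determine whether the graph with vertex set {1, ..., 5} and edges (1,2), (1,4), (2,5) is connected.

Step 1: Build adjacency list from edges:
  1: 2, 4
  2: 1, 5
  3: (none)
  4: 1
  5: 2

Step 2: Run BFS/DFS from vertex 1:
  Visited: {1, 2, 4, 5}
  Reached 4 of 5 vertices

Step 3: Only 4 of 5 vertices reached. Graph is disconnected.
Connected components: {1, 2, 4, 5}, {3}
Answer: No, the graph is not connected (2 components).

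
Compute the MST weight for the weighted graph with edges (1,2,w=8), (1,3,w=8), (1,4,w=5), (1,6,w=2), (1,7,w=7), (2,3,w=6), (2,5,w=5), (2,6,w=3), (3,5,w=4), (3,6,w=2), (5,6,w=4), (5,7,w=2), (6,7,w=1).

Apply Kruskal's algorithm (sort edges by weight, add if no cycle):

Sorted edges by weight:
  (6,7) w=1
  (1,6) w=2
  (3,6) w=2
  (5,7) w=2
  (2,6) w=3
  (3,5) w=4
  (5,6) w=4
  (1,4) w=5
  (2,5) w=5
  (2,3) w=6
  (1,7) w=7
  (1,2) w=8
  (1,3) w=8

Add edge (6,7) w=1 -- no cycle. Running total: 1
Add edge (1,6) w=2 -- no cycle. Running total: 3
Add edge (3,6) w=2 -- no cycle. Running total: 5
Add edge (5,7) w=2 -- no cycle. Running total: 7
Add edge (2,6) w=3 -- no cycle. Running total: 10
Skip edge (3,5) w=4 -- would create cycle
Skip edge (5,6) w=4 -- would create cycle
Add edge (1,4) w=5 -- no cycle. Running total: 15

MST edges: (6,7,w=1), (1,6,w=2), (3,6,w=2), (5,7,w=2), (2,6,w=3), (1,4,w=5)
Total MST weight: 1 + 2 + 2 + 2 + 3 + 5 = 15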